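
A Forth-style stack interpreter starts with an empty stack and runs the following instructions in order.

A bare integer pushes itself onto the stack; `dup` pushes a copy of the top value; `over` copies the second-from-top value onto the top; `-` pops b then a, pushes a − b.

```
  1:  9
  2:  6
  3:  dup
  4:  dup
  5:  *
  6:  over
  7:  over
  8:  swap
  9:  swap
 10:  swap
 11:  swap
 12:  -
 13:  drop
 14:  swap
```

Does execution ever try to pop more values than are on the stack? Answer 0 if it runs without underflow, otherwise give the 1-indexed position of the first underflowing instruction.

9    → [9]
6    → [9, 6]
dup  → [9, 6, 6]
dup  → [9, 6, 6, 6]
*    → [9, 6, 36]
over → [9, 6, 36, 6]
over → [9, 6, 36, 6, 36]
swap → [9, 6, 36, 36, 6]
swap → [9, 6, 36, 6, 36]
swap → [9, 6, 36, 36, 6]
swap → [9, 6, 36, 6, 36]
-    → [9, 6, 36, -30]
drop → [9, 6, 36]
swap → [9, 36, 6]

0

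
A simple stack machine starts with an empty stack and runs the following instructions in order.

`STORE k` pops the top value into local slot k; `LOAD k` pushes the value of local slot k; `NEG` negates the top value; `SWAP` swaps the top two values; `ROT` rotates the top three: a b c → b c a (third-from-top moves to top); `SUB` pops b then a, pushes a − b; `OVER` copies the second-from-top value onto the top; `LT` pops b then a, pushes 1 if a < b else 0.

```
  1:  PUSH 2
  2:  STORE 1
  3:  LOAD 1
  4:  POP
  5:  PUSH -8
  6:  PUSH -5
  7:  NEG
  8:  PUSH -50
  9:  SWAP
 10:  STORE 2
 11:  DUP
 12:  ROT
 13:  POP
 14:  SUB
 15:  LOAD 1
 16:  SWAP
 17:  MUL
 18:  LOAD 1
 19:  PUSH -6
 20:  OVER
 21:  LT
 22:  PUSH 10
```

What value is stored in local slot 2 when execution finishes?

5

PUSH 2   : 2
STORE 1  : (empty)
LOAD 1   : 2
POP      : (empty)
PUSH -8  : -8
PUSH -5  : -8 -5
NEG      : -8 5
PUSH -50 : -8 5 -50
SWAP     : -8 -50 5
STORE 2  : -8 -50
DUP      : -8 -50 -50
ROT      : -50 -50 -8
POP      : -50 -50
SUB      : 0
LOAD 1   : 0 2
SWAP     : 2 0
MUL      : 0
LOAD 1   : 0 2
PUSH -6  : 0 2 -6
OVER     : 0 2 -6 2
LT       : 0 2 1
PUSH 10  : 0 2 1 10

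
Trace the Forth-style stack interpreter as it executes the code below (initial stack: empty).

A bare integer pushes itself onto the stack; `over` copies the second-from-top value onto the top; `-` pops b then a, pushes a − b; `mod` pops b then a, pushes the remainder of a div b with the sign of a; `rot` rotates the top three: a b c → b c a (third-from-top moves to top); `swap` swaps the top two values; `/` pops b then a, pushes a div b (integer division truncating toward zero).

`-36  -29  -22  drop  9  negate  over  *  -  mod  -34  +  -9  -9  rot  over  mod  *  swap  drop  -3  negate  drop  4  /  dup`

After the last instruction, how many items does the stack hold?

2

-36     -36
-29     -36 -29
-22     -36 -29 -22
drop    -36 -29
9       -36 -29 9
negate  -36 -29 -9
over    -36 -29 -9 -29
*       -36 -29 261
-       -36 -290
mod     -36
-34     -36 -34
+       -70
-9      -70 -9
-9      -70 -9 -9
rot     -9 -9 -70
over    -9 -9 -70 -9
mod     -9 -9 -7
*       -9 63
swap    63 -9
drop    63
-3      63 -3
negate  63 3
drop    63
4       63 4
/       15
dup     15 15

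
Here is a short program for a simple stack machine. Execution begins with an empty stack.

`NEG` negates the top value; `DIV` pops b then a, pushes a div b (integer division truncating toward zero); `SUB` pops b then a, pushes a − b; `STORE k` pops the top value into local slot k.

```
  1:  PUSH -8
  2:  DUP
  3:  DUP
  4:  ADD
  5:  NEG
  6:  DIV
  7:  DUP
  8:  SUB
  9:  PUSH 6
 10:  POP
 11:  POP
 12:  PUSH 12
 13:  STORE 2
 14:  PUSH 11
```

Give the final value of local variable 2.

PUSH -8 : [-8]
DUP     : [-8, -8]
DUP     : [-8, -8, -8]
ADD     : [-8, -16]
NEG     : [-8, 16]
DIV     : [0]
DUP     : [0, 0]
SUB     : [0]
PUSH 6  : [0, 6]
POP     : [0]
POP     : []
PUSH 12 : [12]
STORE 2 : []
PUSH 11 : [11]

12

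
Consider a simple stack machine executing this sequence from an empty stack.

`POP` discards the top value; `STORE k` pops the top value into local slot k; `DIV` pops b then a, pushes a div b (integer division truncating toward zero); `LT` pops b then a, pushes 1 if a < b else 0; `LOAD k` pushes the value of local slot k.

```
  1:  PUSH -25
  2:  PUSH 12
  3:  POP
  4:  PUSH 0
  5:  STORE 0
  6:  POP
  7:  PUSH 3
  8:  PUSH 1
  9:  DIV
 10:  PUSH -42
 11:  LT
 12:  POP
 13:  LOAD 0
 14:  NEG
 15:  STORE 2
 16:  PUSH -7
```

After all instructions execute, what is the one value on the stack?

PUSH -25 : -25
PUSH 12  : -25 12
POP      : -25
PUSH 0   : -25 0
STORE 0  : -25
POP      : (empty)
PUSH 3   : 3
PUSH 1   : 3 1
DIV      : 3
PUSH -42 : 3 -42
LT       : 0
POP      : (empty)
LOAD 0   : 0
NEG      : 0
STORE 2  : (empty)
PUSH -7  : -7

-7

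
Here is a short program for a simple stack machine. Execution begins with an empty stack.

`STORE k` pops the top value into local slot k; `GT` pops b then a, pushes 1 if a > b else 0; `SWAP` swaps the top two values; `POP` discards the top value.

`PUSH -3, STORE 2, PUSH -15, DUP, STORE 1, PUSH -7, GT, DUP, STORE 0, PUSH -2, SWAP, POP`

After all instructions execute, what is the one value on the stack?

PUSH -3  → -3
STORE 2  → (empty)
PUSH -15 → -15
DUP      → -15 -15
STORE 1  → -15
PUSH -7  → -15 -7
GT       → 0
DUP      → 0 0
STORE 0  → 0
PUSH -2  → 0 -2
SWAP     → -2 0
POP      → -2

-2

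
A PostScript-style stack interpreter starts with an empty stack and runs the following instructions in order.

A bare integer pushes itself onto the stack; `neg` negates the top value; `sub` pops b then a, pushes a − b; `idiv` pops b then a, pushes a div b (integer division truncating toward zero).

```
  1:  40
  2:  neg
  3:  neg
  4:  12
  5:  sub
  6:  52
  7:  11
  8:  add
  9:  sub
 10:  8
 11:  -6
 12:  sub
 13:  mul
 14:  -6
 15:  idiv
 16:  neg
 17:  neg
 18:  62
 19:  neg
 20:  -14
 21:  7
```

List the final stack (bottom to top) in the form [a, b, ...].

[81, -62, -14, 7]

40   → 40
neg  → -40
neg  → 40
12   → 40 12
sub  → 28
52   → 28 52
11   → 28 52 11
add  → 28 63
sub  → -35
8    → -35 8
-6   → -35 8 -6
sub  → -35 14
mul  → -490
-6   → -490 -6
idiv → 81
neg  → -81
neg  → 81
62   → 81 62
neg  → 81 -62
-14  → 81 -62 -14
7    → 81 -62 -14 7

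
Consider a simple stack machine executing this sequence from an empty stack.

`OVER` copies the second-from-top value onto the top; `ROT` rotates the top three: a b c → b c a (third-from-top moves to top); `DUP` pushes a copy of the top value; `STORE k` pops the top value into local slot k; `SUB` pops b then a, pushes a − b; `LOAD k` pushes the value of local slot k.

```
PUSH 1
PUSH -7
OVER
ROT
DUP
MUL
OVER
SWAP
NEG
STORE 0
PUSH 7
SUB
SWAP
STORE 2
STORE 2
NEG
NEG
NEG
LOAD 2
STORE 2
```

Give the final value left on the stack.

PUSH 1  : 1
PUSH -7 : 1 -7
OVER    : 1 -7 1
ROT     : -7 1 1
DUP     : -7 1 1 1
MUL     : -7 1 1
OVER    : -7 1 1 1
SWAP    : -7 1 1 1
NEG     : -7 1 1 -1
STORE 0 : -7 1 1
PUSH 7  : -7 1 1 7
SUB     : -7 1 -6
SWAP    : -7 -6 1
STORE 2 : -7 -6
STORE 2 : -7
NEG     : 7
NEG     : -7
NEG     : 7
LOAD 2  : 7 -6
STORE 2 : 7

7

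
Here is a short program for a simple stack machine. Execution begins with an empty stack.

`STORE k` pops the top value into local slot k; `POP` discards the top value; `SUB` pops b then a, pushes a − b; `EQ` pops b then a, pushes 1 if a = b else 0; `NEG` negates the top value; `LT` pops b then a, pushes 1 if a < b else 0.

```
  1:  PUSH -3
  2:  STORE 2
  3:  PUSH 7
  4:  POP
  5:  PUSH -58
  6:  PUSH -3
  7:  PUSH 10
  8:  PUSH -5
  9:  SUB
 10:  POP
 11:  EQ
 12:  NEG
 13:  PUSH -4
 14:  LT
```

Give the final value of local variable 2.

PUSH -3  → [-3]
STORE 2  → []
PUSH 7   → [7]
POP      → []
PUSH -58 → [-58]
PUSH -3  → [-58, -3]
PUSH 10  → [-58, -3, 10]
PUSH -5  → [-58, -3, 10, -5]
SUB      → [-58, -3, 15]
POP      → [-58, -3]
EQ       → [0]
NEG      → [0]
PUSH -4  → [0, -4]
LT       → [0]

-3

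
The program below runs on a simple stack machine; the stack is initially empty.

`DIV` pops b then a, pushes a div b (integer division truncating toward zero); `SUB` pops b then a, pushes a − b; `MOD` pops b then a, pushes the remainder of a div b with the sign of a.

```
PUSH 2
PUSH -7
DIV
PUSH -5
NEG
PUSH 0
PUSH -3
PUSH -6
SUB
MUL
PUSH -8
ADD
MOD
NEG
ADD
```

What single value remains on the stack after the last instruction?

-5

PUSH 2  → [2]
PUSH -7 → [2, -7]
DIV     → [0]
PUSH -5 → [0, -5]
NEG     → [0, 5]
PUSH 0  → [0, 5, 0]
PUSH -3 → [0, 5, 0, -3]
PUSH -6 → [0, 5, 0, -3, -6]
SUB     → [0, 5, 0, 3]
MUL     → [0, 5, 0]
PUSH -8 → [0, 5, 0, -8]
ADD     → [0, 5, -8]
MOD     → [0, 5]
NEG     → [0, -5]
ADD     → [-5]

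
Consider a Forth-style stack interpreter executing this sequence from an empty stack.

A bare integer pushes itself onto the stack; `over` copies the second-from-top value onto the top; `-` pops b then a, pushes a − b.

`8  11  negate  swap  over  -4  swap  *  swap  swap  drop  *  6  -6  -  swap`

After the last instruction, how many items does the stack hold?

8      : [8]
11     : [8, 11]
negate : [8, -11]
swap   : [-11, 8]
over   : [-11, 8, -11]
-4     : [-11, 8, -11, -4]
swap   : [-11, 8, -4, -11]
*      : [-11, 8, 44]
swap   : [-11, 44, 8]
swap   : [-11, 8, 44]
drop   : [-11, 8]
*      : [-88]
6      : [-88, 6]
-6     : [-88, 6, -6]
-      : [-88, 12]
swap   : [12, -88]

2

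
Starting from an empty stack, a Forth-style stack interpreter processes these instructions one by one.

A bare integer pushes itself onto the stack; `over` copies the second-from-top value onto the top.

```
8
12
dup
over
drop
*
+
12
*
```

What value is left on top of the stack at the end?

8     8
12    8 12
dup   8 12 12
over  8 12 12 12
drop  8 12 12
*     8 144
+     152
12    152 12
*     1824

1824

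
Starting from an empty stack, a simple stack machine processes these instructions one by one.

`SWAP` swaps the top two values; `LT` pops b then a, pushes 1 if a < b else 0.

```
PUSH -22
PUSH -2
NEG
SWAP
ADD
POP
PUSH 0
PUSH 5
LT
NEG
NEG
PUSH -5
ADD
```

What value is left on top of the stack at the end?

-4

PUSH -22 : [-22]
PUSH -2  : [-22, -2]
NEG      : [-22, 2]
SWAP     : [2, -22]
ADD      : [-20]
POP      : []
PUSH 0   : [0]
PUSH 5   : [0, 5]
LT       : [1]
NEG      : [-1]
NEG      : [1]
PUSH -5  : [1, -5]
ADD      : [-4]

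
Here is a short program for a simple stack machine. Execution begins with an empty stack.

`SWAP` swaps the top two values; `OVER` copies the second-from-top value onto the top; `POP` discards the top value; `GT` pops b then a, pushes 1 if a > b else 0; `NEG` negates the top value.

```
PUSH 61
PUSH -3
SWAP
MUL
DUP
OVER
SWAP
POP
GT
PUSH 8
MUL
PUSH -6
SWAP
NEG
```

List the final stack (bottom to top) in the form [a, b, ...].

[-6, 0]

PUSH 61 → 61
PUSH -3 → 61 -3
SWAP    → -3 61
MUL     → -183
DUP     → -183 -183
OVER    → -183 -183 -183
SWAP    → -183 -183 -183
POP     → -183 -183
GT      → 0
PUSH 8  → 0 8
MUL     → 0
PUSH -6 → 0 -6
SWAP    → -6 0
NEG     → -6 0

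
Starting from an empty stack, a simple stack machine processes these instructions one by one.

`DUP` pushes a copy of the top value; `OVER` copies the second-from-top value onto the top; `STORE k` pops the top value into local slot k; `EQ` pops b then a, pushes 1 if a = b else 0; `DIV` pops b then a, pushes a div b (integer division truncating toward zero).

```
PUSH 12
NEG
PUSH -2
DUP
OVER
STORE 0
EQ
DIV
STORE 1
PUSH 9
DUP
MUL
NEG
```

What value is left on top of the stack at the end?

PUSH 12 → 12
NEG     → -12
PUSH -2 → -12 -2
DUP     → -12 -2 -2
OVER    → -12 -2 -2 -2
STORE 0 → -12 -2 -2
EQ      → -12 1
DIV     → -12
STORE 1 → (empty)
PUSH 9  → 9
DUP     → 9 9
MUL     → 81
NEG     → -81

-81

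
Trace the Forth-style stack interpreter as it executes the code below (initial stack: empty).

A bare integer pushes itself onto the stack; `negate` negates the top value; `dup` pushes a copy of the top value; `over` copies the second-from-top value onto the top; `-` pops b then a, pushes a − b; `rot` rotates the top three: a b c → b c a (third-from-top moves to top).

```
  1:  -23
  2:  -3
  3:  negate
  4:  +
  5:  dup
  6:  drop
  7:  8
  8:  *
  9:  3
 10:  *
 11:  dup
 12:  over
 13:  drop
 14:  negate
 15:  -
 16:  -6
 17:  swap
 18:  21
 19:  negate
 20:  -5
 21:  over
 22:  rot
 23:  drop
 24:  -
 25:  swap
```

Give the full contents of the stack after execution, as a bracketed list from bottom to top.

-23    → [-23]
-3     → [-23, -3]
negate → [-23, 3]
+      → [-20]
dup    → [-20, -20]
drop   → [-20]
8      → [-20, 8]
*      → [-160]
3      → [-160, 3]
*      → [-480]
dup    → [-480, -480]
over   → [-480, -480, -480]
drop   → [-480, -480]
negate → [-480, 480]
-      → [-960]
-6     → [-960, -6]
swap   → [-6, -960]
21     → [-6, -960, 21]
negate → [-6, -960, -21]
-5     → [-6, -960, -21, -5]
over   → [-6, -960, -21, -5, -21]
rot    → [-6, -960, -5, -21, -21]
drop   → [-6, -960, -5, -21]
-      → [-6, -960, 16]
swap   → [-6, 16, -960]

[-6, 16, -960]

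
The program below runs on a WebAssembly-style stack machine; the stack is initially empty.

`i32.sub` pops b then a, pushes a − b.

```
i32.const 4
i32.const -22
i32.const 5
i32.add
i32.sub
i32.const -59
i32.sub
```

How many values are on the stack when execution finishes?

1

i32.const 4   : 4
i32.const -22 : 4 -22
i32.const 5   : 4 -22 5
i32.add       : 4 -17
i32.sub       : 21
i32.const -59 : 21 -59
i32.sub       : 80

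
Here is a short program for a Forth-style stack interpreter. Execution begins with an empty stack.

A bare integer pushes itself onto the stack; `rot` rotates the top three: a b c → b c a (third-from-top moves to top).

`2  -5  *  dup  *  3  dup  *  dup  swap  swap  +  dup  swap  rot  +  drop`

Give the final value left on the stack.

18

2    -> 2
-5   -> 2 -5
*    -> -10
dup  -> -10 -10
*    -> 100
3    -> 100 3
dup  -> 100 3 3
*    -> 100 9
dup  -> 100 9 9
swap -> 100 9 9
swap -> 100 9 9
+    -> 100 18
dup  -> 100 18 18
swap -> 100 18 18
rot  -> 18 18 100
+    -> 18 118
drop -> 18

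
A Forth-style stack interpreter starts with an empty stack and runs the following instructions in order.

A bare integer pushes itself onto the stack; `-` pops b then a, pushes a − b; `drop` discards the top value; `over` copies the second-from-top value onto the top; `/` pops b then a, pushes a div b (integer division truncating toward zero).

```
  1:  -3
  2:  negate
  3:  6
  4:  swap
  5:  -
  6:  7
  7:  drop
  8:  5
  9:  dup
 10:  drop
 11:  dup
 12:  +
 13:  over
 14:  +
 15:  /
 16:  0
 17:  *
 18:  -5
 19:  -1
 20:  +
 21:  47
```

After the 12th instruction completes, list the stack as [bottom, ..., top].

-3      -3
negate  3
6       3 6
swap    6 3
-       3
7       3 7
drop    3
5       3 5
dup     3 5 5
drop    3 5
dup     3 5 5
+       3 10

[3, 10]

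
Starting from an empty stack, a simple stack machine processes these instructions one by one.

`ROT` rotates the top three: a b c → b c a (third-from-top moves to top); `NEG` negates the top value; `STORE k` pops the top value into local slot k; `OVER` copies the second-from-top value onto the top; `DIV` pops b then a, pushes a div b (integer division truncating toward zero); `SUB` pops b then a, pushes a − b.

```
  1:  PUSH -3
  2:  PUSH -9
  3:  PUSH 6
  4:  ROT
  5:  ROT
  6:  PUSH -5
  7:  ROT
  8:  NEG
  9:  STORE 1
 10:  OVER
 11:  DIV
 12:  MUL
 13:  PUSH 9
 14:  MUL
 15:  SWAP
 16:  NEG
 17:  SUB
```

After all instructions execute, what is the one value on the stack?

PUSH -3 -> -3
PUSH -9 -> -3 -9
PUSH 6  -> -3 -9 6
ROT     -> -9 6 -3
ROT     -> 6 -3 -9
PUSH -5 -> 6 -3 -9 -5
ROT     -> 6 -9 -5 -3
NEG     -> 6 -9 -5 3
STORE 1 -> 6 -9 -5
OVER    -> 6 -9 -5 -9
DIV     -> 6 -9 0
MUL     -> 6 0
PUSH 9  -> 6 0 9
MUL     -> 6 0
SWAP    -> 0 6
NEG     -> 0 -6
SUB     -> 6

6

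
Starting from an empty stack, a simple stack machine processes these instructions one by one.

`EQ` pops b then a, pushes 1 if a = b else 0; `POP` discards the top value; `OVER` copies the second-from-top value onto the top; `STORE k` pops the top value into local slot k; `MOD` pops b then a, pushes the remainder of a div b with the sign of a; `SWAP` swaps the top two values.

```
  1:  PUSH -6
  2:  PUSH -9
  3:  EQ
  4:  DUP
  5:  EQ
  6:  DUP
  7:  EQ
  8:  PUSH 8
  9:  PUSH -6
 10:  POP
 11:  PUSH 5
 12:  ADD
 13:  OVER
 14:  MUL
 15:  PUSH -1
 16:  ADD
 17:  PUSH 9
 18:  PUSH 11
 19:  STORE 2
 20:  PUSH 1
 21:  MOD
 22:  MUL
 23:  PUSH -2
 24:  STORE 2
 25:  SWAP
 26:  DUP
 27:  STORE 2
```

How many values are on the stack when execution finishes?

PUSH -6 → [-6]
PUSH -9 → [-6, -9]
EQ      → [0]
DUP     → [0, 0]
EQ      → [1]
DUP     → [1, 1]
EQ      → [1]
PUSH 8  → [1, 8]
PUSH -6 → [1, 8, -6]
POP     → [1, 8]
PUSH 5  → [1, 8, 5]
ADD     → [1, 13]
OVER    → [1, 13, 1]
MUL     → [1, 13]
PUSH -1 → [1, 13, -1]
ADD     → [1, 12]
PUSH 9  → [1, 12, 9]
PUSH 11 → [1, 12, 9, 11]
STORE 2 → [1, 12, 9]
PUSH 1  → [1, 12, 9, 1]
MOD     → [1, 12, 0]
MUL     → [1, 0]
PUSH -2 → [1, 0, -2]
STORE 2 → [1, 0]
SWAP    → [0, 1]
DUP     → [0, 1, 1]
STORE 2 → [0, 1]

2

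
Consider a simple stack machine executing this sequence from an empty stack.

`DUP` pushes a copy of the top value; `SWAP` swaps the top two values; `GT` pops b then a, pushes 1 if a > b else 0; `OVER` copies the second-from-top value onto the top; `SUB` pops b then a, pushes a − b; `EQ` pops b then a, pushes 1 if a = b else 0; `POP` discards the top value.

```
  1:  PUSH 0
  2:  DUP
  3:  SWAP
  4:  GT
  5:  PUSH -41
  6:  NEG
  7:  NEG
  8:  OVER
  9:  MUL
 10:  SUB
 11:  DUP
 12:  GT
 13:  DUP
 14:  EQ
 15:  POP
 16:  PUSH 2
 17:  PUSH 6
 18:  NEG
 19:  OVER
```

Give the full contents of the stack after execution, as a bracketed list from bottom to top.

[2, -6, 2]

PUSH 0   : [0]
DUP      : [0, 0]
SWAP     : [0, 0]
GT       : [0]
PUSH -41 : [0, -41]
NEG      : [0, 41]
NEG      : [0, -41]
OVER     : [0, -41, 0]
MUL      : [0, 0]
SUB      : [0]
DUP      : [0, 0]
GT       : [0]
DUP      : [0, 0]
EQ       : [1]
POP      : []
PUSH 2   : [2]
PUSH 6   : [2, 6]
NEG      : [2, -6]
OVER     : [2, -6, 2]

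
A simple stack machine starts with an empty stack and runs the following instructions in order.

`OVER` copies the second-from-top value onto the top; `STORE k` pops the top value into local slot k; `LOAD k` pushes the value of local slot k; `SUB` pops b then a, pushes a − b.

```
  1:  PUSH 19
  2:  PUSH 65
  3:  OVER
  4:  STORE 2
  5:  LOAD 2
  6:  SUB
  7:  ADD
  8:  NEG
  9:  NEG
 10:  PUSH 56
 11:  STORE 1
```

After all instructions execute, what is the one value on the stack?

65

PUSH 19  [19]
PUSH 65  [19, 65]
OVER     [19, 65, 19]
STORE 2  [19, 65]
LOAD 2   [19, 65, 19]
SUB      [19, 46]
ADD      [65]
NEG      [-65]
NEG      [65]
PUSH 56  [65, 56]
STORE 1  [65]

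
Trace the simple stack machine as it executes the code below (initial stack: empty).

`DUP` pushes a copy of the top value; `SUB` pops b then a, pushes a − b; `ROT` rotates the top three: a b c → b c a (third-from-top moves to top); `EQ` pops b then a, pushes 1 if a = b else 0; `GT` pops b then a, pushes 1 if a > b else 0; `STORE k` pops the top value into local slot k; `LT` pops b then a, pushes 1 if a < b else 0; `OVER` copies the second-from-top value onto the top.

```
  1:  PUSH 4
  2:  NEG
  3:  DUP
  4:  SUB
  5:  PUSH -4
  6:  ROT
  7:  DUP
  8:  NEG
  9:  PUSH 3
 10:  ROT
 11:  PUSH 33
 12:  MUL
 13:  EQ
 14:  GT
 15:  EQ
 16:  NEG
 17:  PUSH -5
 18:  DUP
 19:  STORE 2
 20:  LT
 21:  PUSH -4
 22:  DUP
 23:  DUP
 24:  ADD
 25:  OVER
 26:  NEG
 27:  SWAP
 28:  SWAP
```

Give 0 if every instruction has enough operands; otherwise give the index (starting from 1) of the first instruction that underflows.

PUSH 4  → 4
NEG     → -4
DUP     → -4 -4
SUB     → 0
PUSH -4 → 0 -4
ROT  — needs 3 operands, stack has 2 → underflow

6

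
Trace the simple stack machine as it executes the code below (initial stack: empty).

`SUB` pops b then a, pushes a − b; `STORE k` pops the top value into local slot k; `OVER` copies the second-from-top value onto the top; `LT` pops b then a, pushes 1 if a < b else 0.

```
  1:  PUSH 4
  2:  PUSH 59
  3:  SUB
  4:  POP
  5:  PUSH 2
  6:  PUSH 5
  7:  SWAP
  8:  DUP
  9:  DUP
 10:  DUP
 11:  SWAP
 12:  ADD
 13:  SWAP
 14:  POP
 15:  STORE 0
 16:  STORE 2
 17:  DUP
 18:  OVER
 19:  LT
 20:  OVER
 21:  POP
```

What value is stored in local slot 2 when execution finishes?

PUSH 4   [4]
PUSH 59  [4, 59]
SUB      [-55]
POP      []
PUSH 2   [2]
PUSH 5   [2, 5]
SWAP     [5, 2]
DUP      [5, 2, 2]
DUP      [5, 2, 2, 2]
DUP      [5, 2, 2, 2, 2]
SWAP     [5, 2, 2, 2, 2]
ADD      [5, 2, 2, 4]
SWAP     [5, 2, 4, 2]
POP      [5, 2, 4]
STORE 0  [5, 2]
STORE 2  [5]
DUP      [5, 5]
OVER     [5, 5, 5]
LT       [5, 0]
OVER     [5, 0, 5]
POP      [5, 0]

2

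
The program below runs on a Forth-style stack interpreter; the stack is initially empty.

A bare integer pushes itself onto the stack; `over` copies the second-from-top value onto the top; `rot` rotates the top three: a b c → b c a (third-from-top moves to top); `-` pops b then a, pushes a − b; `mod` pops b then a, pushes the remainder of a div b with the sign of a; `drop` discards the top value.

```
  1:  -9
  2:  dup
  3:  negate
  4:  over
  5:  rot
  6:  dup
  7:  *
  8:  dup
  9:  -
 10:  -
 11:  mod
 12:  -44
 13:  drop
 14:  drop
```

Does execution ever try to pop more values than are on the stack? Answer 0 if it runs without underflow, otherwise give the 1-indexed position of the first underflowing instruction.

-9      -9
dup     -9 -9
negate  -9 9
over    -9 9 -9
rot     9 -9 -9
dup     9 -9 -9 -9
*       9 -9 81
dup     9 -9 81 81
-       9 -9 0
-       9 -9
mod     0
-44     0 -44
drop    0
drop    (empty)

0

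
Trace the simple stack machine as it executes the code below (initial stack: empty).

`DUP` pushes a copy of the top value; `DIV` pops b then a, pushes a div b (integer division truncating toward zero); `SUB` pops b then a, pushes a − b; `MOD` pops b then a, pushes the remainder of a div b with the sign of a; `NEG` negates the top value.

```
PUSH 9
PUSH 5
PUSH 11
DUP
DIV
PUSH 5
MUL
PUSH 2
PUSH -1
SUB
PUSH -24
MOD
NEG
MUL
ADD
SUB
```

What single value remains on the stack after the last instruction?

19

PUSH 9   → [9]
PUSH 5   → [9, 5]
PUSH 11  → [9, 5, 11]
DUP      → [9, 5, 11, 11]
DIV      → [9, 5, 1]
PUSH 5   → [9, 5, 1, 5]
MUL      → [9, 5, 5]
PUSH 2   → [9, 5, 5, 2]
PUSH -1  → [9, 5, 5, 2, -1]
SUB      → [9, 5, 5, 3]
PUSH -24 → [9, 5, 5, 3, -24]
MOD      → [9, 5, 5, 3]
NEG      → [9, 5, 5, -3]
MUL      → [9, 5, -15]
ADD      → [9, -10]
SUB      → [19]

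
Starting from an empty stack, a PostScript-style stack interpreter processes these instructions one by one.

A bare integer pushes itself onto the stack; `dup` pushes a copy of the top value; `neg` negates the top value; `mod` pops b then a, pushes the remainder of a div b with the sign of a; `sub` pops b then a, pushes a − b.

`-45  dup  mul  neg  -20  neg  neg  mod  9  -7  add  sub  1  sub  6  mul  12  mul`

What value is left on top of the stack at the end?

-45 : [-45]
dup : [-45, -45]
mul : [2025]
neg : [-2025]
-20 : [-2025, -20]
neg : [-2025, 20]
neg : [-2025, -20]
mod : [-5]
9   : [-5, 9]
-7  : [-5, 9, -7]
add : [-5, 2]
sub : [-7]
1   : [-7, 1]
sub : [-8]
6   : [-8, 6]
mul : [-48]
12  : [-48, 12]
mul : [-576]

-576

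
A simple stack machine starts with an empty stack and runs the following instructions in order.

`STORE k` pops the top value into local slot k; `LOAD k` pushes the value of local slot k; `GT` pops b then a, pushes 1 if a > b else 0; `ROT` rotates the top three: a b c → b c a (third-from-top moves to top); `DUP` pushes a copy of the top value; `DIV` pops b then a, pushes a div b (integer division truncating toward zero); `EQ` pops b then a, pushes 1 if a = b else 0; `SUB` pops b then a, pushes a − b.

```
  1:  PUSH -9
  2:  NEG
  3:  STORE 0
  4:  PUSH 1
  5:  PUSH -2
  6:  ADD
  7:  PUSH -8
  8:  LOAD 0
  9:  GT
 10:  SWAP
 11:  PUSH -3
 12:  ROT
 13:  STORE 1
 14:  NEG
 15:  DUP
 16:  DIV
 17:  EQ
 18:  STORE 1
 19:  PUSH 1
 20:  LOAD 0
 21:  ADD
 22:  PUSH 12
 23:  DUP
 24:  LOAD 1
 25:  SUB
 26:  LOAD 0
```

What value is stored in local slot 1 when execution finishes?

PUSH -9 → -9
NEG     → 9
STORE 0 → (empty)
PUSH 1  → 1
PUSH -2 → 1 -2
ADD     → -1
PUSH -8 → -1 -8
LOAD 0  → -1 -8 9
GT      → -1 0
SWAP    → 0 -1
PUSH -3 → 0 -1 -3
ROT     → -1 -3 0
STORE 1 → -1 -3
NEG     → -1 3
DUP     → -1 3 3
DIV     → -1 1
EQ      → 0
STORE 1 → (empty)
PUSH 1  → 1
LOAD 0  → 1 9
ADD     → 10
PUSH 12 → 10 12
DUP     → 10 12 12
LOAD 1  → 10 12 12 0
SUB     → 10 12 12
LOAD 0  → 10 12 12 9

0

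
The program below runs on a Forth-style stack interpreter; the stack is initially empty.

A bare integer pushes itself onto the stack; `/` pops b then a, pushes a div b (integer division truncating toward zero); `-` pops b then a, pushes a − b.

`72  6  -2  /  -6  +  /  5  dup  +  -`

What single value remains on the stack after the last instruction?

72  : 72
6   : 72 6
-2  : 72 6 -2
/   : 72 -3
-6  : 72 -3 -6
+   : 72 -9
/   : -8
5   : -8 5
dup : -8 5 5
+   : -8 10
-   : -18

-18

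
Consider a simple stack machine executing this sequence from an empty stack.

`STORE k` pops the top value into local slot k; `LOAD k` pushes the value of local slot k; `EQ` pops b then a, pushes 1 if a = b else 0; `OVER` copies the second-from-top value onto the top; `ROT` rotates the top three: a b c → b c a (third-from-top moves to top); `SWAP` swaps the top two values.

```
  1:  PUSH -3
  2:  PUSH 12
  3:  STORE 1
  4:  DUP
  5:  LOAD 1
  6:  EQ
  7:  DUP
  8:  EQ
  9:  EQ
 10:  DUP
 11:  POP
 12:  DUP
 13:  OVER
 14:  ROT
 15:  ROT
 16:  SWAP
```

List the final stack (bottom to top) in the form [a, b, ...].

[0, 0, 0]

PUSH -3 -> [-3]
PUSH 12 -> [-3, 12]
STORE 1 -> [-3]
DUP     -> [-3, -3]
LOAD 1  -> [-3, -3, 12]
EQ      -> [-3, 0]
DUP     -> [-3, 0, 0]
EQ      -> [-3, 1]
EQ      -> [0]
DUP     -> [0, 0]
POP     -> [0]
DUP     -> [0, 0]
OVER    -> [0, 0, 0]
ROT     -> [0, 0, 0]
ROT     -> [0, 0, 0]
SWAP    -> [0, 0, 0]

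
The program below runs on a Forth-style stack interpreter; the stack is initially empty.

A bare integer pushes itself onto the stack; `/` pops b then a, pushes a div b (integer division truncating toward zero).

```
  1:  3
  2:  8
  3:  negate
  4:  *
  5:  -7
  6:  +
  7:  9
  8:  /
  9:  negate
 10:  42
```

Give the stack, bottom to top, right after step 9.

[3]

3      → [3]
8      → [3, 8]
negate → [3, -8]
*      → [-24]
-7     → [-24, -7]
+      → [-31]
9      → [-31, 9]
/      → [-3]
negate → [3]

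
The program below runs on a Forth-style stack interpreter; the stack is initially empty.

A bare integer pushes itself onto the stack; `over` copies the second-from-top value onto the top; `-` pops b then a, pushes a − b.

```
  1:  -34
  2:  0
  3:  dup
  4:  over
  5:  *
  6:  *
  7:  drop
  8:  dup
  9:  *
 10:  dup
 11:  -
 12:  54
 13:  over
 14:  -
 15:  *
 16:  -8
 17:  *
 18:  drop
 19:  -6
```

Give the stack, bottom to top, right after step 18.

[]

-34   [-34]
0     [-34, 0]
dup   [-34, 0, 0]
over  [-34, 0, 0, 0]
*     [-34, 0, 0]
*     [-34, 0]
drop  [-34]
dup   [-34, -34]
*     [1156]
dup   [1156, 1156]
-     [0]
54    [0, 54]
over  [0, 54, 0]
-     [0, 54]
*     [0]
-8    [0, -8]
*     [0]
drop  []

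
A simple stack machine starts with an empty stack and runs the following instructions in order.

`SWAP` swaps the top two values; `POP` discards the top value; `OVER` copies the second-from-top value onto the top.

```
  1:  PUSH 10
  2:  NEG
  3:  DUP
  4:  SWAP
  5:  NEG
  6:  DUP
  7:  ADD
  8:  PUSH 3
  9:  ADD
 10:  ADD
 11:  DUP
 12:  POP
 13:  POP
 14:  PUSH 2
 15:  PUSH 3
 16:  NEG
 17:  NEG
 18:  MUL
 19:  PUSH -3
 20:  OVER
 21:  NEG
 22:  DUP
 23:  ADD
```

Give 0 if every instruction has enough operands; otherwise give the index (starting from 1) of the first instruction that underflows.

PUSH 10 -> 10
NEG     -> -10
DUP     -> -10 -10
SWAP    -> -10 -10
NEG     -> -10 10
DUP     -> -10 10 10
ADD     -> -10 20
PUSH 3  -> -10 20 3
ADD     -> -10 23
ADD     -> 13
DUP     -> 13 13
POP     -> 13
POP     -> (empty)
PUSH 2  -> 2
PUSH 3  -> 2 3
NEG     -> 2 -3
NEG     -> 2 3
MUL     -> 6
PUSH -3 -> 6 -3
OVER    -> 6 -3 6
NEG     -> 6 -3 -6
DUP     -> 6 -3 -6 -6
ADD     -> 6 -3 -12

0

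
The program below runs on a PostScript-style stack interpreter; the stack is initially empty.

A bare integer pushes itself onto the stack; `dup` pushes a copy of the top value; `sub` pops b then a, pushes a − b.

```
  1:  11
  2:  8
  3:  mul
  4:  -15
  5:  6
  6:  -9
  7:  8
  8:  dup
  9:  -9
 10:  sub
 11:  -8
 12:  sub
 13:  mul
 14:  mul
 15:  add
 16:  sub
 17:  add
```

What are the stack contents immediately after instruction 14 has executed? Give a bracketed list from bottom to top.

11  : [11]
8   : [11, 8]
mul : [88]
-15 : [88, -15]
6   : [88, -15, 6]
-9  : [88, -15, 6, -9]
8   : [88, -15, 6, -9, 8]
dup : [88, -15, 6, -9, 8, 8]
-9  : [88, -15, 6, -9, 8, 8, -9]
sub : [88, -15, 6, -9, 8, 17]
-8  : [88, -15, 6, -9, 8, 17, -8]
sub : [88, -15, 6, -9, 8, 25]
mul : [88, -15, 6, -9, 200]
mul : [88, -15, 6, -1800]

[88, -15, 6, -1800]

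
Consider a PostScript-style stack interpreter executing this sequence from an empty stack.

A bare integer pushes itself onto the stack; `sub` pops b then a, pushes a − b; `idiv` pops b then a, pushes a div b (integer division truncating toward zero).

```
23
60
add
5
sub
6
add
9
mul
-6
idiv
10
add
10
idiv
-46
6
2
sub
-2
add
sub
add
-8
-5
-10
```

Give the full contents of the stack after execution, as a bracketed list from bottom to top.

[-59, -8, -5, -10]

23   : 23
60   : 23 60
add  : 83
5    : 83 5
sub  : 78
6    : 78 6
add  : 84
9    : 84 9
mul  : 756
-6   : 756 -6
idiv : -126
10   : -126 10
add  : -116
10   : -116 10
idiv : -11
-46  : -11 -46
6    : -11 -46 6
2    : -11 -46 6 2
sub  : -11 -46 4
-2   : -11 -46 4 -2
add  : -11 -46 2
sub  : -11 -48
add  : -59
-8   : -59 -8
-5   : -59 -8 -5
-10  : -59 -8 -5 -10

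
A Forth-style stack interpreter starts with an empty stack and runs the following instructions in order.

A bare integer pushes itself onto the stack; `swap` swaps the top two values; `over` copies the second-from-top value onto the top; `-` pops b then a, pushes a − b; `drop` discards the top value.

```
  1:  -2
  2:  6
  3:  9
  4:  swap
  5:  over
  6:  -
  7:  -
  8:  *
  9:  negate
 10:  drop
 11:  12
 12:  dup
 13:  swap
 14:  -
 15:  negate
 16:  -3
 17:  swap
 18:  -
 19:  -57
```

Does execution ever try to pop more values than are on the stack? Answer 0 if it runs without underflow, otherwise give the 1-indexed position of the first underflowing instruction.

-2     → -2
6      → -2 6
9      → -2 6 9
swap   → -2 9 6
over   → -2 9 6 9
-      → -2 9 -3
-      → -2 12
*      → -24
negate → 24
drop   → (empty)
12     → 12
dup    → 12 12
swap   → 12 12
-      → 0
negate → 0
-3     → 0 -3
swap   → -3 0
-      → -3
-57    → -3 -57

0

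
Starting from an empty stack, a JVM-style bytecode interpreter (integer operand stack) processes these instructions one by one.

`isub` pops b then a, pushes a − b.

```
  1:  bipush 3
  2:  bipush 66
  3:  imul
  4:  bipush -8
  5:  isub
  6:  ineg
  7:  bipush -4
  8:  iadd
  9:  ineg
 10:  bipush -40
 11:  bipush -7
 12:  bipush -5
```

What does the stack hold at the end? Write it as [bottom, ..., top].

bipush 3   : 3
bipush 66  : 3 66
imul       : 198
bipush -8  : 198 -8
isub       : 206
ineg       : -206
bipush -4  : -206 -4
iadd       : -210
ineg       : 210
bipush -40 : 210 -40
bipush -7  : 210 -40 -7
bipush -5  : 210 -40 -7 -5

[210, -40, -7, -5]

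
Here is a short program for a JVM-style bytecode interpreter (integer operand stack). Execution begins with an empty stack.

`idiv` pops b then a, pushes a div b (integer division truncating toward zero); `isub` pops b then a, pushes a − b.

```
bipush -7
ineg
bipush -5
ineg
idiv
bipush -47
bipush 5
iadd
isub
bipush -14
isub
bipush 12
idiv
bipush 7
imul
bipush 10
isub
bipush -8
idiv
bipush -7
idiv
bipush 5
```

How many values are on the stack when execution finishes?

2

bipush -7  -> [-7]
ineg       -> [7]
bipush -5  -> [7, -5]
ineg       -> [7, 5]
idiv       -> [1]
bipush -47 -> [1, -47]
bipush 5   -> [1, -47, 5]
iadd       -> [1, -42]
isub       -> [43]
bipush -14 -> [43, -14]
isub       -> [57]
bipush 12  -> [57, 12]
idiv       -> [4]
bipush 7   -> [4, 7]
imul       -> [28]
bipush 10  -> [28, 10]
isub       -> [18]
bipush -8  -> [18, -8]
idiv       -> [-2]
bipush -7  -> [-2, -7]
idiv       -> [0]
bipush 5   -> [0, 5]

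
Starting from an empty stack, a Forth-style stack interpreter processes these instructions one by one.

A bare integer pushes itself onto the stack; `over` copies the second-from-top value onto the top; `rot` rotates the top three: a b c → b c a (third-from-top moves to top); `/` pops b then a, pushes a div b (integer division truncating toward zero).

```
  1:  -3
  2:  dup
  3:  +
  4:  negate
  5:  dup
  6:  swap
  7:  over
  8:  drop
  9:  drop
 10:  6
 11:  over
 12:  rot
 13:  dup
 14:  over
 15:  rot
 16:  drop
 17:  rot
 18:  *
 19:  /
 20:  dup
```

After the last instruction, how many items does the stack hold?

-3      -3
dup     -3 -3
+       -6
negate  6
dup     6 6
swap    6 6
over    6 6 6
drop    6 6
drop    6
6       6 6
over    6 6 6
rot     6 6 6
dup     6 6 6 6
over    6 6 6 6 6
rot     6 6 6 6 6
drop    6 6 6 6
rot     6 6 6 6
*       6 6 36
/       6 0
dup     6 0 0

3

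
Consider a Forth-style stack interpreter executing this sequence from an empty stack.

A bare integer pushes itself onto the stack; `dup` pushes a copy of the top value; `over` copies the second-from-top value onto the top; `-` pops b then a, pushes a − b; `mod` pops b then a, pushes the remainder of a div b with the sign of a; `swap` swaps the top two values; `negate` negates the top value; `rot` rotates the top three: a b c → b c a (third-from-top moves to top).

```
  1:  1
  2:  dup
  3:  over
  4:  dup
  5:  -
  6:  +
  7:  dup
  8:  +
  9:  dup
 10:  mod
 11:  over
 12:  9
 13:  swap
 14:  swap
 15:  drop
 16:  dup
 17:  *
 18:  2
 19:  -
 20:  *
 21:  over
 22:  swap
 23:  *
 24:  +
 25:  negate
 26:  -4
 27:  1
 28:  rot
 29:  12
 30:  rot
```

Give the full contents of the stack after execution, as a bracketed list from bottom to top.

[-4, -1, 12, 1]

1       1
dup     1 1
over    1 1 1
dup     1 1 1 1
-       1 1 0
+       1 1
dup     1 1 1
+       1 2
dup     1 2 2
mod     1 0
over    1 0 1
9       1 0 1 9
swap    1 0 9 1
swap    1 0 1 9
drop    1 0 1
dup     1 0 1 1
*       1 0 1
2       1 0 1 2
-       1 0 -1
*       1 0
over    1 0 1
swap    1 1 0
*       1 0
+       1
negate  -1
-4      -1 -4
1       -1 -4 1
rot     -4 1 -1
12      -4 1 -1 12
rot     -4 -1 12 1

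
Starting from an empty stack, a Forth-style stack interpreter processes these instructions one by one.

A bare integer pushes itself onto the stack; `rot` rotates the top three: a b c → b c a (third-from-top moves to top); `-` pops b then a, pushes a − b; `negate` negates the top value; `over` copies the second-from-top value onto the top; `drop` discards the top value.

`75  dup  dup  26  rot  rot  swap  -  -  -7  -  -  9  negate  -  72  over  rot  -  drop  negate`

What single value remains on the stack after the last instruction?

75      [75]
dup     [75, 75]
dup     [75, 75, 75]
26      [75, 75, 75, 26]
rot     [75, 75, 26, 75]
rot     [75, 26, 75, 75]
swap    [75, 26, 75, 75]
-       [75, 26, 0]
-       [75, 26]
-7      [75, 26, -7]
-       [75, 33]
-       [42]
9       [42, 9]
negate  [42, -9]
-       [51]
72      [51, 72]
over    [51, 72, 51]
rot     [72, 51, 51]
-       [72, 0]
drop    [72]
negate  [-72]

-72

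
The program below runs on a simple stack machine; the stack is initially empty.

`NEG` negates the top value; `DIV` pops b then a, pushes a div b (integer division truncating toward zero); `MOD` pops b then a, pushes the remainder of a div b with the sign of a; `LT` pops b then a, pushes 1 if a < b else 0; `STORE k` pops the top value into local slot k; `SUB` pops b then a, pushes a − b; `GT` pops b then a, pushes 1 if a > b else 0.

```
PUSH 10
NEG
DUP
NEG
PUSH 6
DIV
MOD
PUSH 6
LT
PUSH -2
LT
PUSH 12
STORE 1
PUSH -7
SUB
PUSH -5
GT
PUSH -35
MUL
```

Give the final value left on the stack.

PUSH 10  -> [10]
NEG      -> [-10]
DUP      -> [-10, -10]
NEG      -> [-10, 10]
PUSH 6   -> [-10, 10, 6]
DIV      -> [-10, 1]
MOD      -> [0]
PUSH 6   -> [0, 6]
LT       -> [1]
PUSH -2  -> [1, -2]
LT       -> [0]
PUSH 12  -> [0, 12]
STORE 1  -> [0]
PUSH -7  -> [0, -7]
SUB      -> [7]
PUSH -5  -> [7, -5]
GT       -> [1]
PUSH -35 -> [1, -35]
MUL      -> [-35]

-35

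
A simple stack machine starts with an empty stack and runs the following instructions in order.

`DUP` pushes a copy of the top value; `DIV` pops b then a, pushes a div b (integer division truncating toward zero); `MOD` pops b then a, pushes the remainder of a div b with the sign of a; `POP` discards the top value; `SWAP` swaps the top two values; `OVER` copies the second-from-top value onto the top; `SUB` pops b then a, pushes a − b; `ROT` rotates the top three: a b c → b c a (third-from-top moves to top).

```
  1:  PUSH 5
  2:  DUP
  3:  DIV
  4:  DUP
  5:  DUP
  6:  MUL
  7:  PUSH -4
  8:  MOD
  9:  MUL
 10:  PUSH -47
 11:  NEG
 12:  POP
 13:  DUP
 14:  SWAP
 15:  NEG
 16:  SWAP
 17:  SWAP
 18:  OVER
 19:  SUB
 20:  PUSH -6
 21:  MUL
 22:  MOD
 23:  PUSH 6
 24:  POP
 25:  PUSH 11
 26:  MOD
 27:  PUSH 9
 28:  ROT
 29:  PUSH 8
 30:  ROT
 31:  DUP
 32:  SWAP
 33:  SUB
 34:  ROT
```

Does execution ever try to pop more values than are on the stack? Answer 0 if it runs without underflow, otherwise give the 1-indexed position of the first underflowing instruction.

PUSH 5    [5]
DUP       [5, 5]
DIV       [1]
DUP       [1, 1]
DUP       [1, 1, 1]
MUL       [1, 1]
PUSH -4   [1, 1, -4]
MOD       [1, 1]
MUL       [1]
PUSH -47  [1, -47]
NEG       [1, 47]
POP       [1]
DUP       [1, 1]
SWAP      [1, 1]
NEG       [1, -1]
SWAP      [-1, 1]
SWAP      [1, -1]
OVER      [1, -1, 1]
SUB       [1, -2]
PUSH -6   [1, -2, -6]
MUL       [1, 12]
MOD       [1]
PUSH 6    [1, 6]
POP       [1]
PUSH 11   [1, 11]
MOD       [1]
PUSH 9    [1, 9]
ROT  — needs 3 operands, stack has 2 → underflow

28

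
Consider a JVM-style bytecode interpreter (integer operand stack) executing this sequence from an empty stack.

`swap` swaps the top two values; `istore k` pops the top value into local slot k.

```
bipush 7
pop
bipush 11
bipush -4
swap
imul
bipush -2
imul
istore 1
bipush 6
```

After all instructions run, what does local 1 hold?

bipush 7   [7]
pop        []
bipush 11  [11]
bipush -4  [11, -4]
swap       [-4, 11]
imul       [-44]
bipush -2  [-44, -2]
imul       [88]
istore 1   []
bipush 6   [6]

88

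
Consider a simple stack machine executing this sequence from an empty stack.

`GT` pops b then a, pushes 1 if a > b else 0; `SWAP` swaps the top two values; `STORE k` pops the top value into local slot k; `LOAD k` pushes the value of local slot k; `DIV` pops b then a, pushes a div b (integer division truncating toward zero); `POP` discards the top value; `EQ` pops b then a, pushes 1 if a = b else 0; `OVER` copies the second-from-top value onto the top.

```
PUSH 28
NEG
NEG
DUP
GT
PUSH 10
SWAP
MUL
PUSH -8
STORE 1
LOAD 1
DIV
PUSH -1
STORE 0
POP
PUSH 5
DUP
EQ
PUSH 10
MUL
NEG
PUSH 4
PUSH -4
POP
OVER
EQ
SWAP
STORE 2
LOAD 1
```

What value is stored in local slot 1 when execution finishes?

-8

PUSH 28 → [28]
NEG     → [-28]
NEG     → [28]
DUP     → [28, 28]
GT      → [0]
PUSH 10 → [0, 10]
SWAP    → [10, 0]
MUL     → [0]
PUSH -8 → [0, -8]
STORE 1 → [0]
LOAD 1  → [0, -8]
DIV     → [0]
PUSH -1 → [0, -1]
STORE 0 → [0]
POP     → []
PUSH 5  → [5]
DUP     → [5, 5]
EQ      → [1]
PUSH 10 → [1, 10]
MUL     → [10]
NEG     → [-10]
PUSH 4  → [-10, 4]
PUSH -4 → [-10, 4, -4]
POP     → [-10, 4]
OVER    → [-10, 4, -10]
EQ      → [-10, 0]
SWAP    → [0, -10]
STORE 2 → [0]
LOAD 1  → [0, -8]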